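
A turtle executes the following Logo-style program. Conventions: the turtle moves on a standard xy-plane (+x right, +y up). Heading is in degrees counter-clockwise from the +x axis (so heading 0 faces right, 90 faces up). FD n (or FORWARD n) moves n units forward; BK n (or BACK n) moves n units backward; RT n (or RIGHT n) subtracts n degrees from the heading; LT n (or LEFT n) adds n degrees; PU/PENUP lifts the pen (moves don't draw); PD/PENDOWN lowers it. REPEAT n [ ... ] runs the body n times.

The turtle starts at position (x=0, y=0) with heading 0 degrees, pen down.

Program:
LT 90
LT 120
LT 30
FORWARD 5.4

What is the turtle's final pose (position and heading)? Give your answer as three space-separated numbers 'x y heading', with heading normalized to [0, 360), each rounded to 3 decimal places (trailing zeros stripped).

Answer: -2.7 -4.677 240

Derivation:
Executing turtle program step by step:
Start: pos=(0,0), heading=0, pen down
LT 90: heading 0 -> 90
LT 120: heading 90 -> 210
LT 30: heading 210 -> 240
FD 5.4: (0,0) -> (-2.7,-4.677) [heading=240, draw]
Final: pos=(-2.7,-4.677), heading=240, 1 segment(s) drawn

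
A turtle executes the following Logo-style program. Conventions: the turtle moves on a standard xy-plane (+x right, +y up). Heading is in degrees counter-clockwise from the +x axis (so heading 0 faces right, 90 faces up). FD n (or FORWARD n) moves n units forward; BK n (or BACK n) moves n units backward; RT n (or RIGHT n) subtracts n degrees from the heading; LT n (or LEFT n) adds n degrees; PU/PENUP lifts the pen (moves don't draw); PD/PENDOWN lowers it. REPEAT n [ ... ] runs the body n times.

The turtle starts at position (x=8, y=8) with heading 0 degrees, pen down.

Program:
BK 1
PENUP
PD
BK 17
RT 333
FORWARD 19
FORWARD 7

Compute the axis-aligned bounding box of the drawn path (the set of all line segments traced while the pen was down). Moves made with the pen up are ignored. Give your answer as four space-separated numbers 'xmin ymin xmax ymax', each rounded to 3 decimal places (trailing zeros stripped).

Executing turtle program step by step:
Start: pos=(8,8), heading=0, pen down
BK 1: (8,8) -> (7,8) [heading=0, draw]
PU: pen up
PD: pen down
BK 17: (7,8) -> (-10,8) [heading=0, draw]
RT 333: heading 0 -> 27
FD 19: (-10,8) -> (6.929,16.626) [heading=27, draw]
FD 7: (6.929,16.626) -> (13.166,19.804) [heading=27, draw]
Final: pos=(13.166,19.804), heading=27, 4 segment(s) drawn

Segment endpoints: x in {-10, 6.929, 7, 8, 13.166}, y in {8, 16.626, 19.804}
xmin=-10, ymin=8, xmax=13.166, ymax=19.804

Answer: -10 8 13.166 19.804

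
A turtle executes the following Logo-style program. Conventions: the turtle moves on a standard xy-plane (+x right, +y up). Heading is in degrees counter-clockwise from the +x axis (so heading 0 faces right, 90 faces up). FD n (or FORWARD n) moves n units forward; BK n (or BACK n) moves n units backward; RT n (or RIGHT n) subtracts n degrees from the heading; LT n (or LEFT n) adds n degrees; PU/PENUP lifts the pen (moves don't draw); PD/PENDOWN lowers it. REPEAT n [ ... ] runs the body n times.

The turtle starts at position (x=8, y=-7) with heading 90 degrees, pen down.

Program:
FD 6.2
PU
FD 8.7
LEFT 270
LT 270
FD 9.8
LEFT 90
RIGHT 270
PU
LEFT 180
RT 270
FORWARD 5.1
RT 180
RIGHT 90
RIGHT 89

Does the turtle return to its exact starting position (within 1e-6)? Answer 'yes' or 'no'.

Answer: no

Derivation:
Executing turtle program step by step:
Start: pos=(8,-7), heading=90, pen down
FD 6.2: (8,-7) -> (8,-0.8) [heading=90, draw]
PU: pen up
FD 8.7: (8,-0.8) -> (8,7.9) [heading=90, move]
LT 270: heading 90 -> 0
LT 270: heading 0 -> 270
FD 9.8: (8,7.9) -> (8,-1.9) [heading=270, move]
LT 90: heading 270 -> 0
RT 270: heading 0 -> 90
PU: pen up
LT 180: heading 90 -> 270
RT 270: heading 270 -> 0
FD 5.1: (8,-1.9) -> (13.1,-1.9) [heading=0, move]
RT 180: heading 0 -> 180
RT 90: heading 180 -> 90
RT 89: heading 90 -> 1
Final: pos=(13.1,-1.9), heading=1, 1 segment(s) drawn

Start position: (8, -7)
Final position: (13.1, -1.9)
Distance = 7.212; >= 1e-6 -> NOT closed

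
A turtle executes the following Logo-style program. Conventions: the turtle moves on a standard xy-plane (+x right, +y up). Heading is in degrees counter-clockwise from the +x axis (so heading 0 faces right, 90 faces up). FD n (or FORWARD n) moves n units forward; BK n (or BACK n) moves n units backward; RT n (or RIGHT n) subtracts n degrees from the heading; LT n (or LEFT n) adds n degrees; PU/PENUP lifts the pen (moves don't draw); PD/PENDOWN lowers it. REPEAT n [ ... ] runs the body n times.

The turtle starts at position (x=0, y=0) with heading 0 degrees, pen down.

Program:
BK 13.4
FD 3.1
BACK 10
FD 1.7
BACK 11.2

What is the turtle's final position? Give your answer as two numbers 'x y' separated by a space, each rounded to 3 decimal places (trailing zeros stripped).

Executing turtle program step by step:
Start: pos=(0,0), heading=0, pen down
BK 13.4: (0,0) -> (-13.4,0) [heading=0, draw]
FD 3.1: (-13.4,0) -> (-10.3,0) [heading=0, draw]
BK 10: (-10.3,0) -> (-20.3,0) [heading=0, draw]
FD 1.7: (-20.3,0) -> (-18.6,0) [heading=0, draw]
BK 11.2: (-18.6,0) -> (-29.8,0) [heading=0, draw]
Final: pos=(-29.8,0), heading=0, 5 segment(s) drawn

Answer: -29.8 0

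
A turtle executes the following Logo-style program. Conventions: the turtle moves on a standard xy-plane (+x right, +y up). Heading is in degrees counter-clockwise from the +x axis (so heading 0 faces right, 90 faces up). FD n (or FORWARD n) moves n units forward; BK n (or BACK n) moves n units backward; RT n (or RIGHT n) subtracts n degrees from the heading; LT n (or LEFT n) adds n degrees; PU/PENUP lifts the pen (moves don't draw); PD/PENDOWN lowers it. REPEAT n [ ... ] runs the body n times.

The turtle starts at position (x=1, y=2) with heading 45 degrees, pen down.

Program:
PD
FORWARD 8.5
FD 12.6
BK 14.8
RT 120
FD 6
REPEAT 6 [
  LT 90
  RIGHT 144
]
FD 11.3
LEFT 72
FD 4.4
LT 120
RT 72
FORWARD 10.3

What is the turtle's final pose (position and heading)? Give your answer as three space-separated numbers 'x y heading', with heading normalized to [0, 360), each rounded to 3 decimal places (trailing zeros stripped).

Answer: 21.091 6.117 81

Derivation:
Executing turtle program step by step:
Start: pos=(1,2), heading=45, pen down
PD: pen down
FD 8.5: (1,2) -> (7.01,8.01) [heading=45, draw]
FD 12.6: (7.01,8.01) -> (15.92,16.92) [heading=45, draw]
BK 14.8: (15.92,16.92) -> (5.455,6.455) [heading=45, draw]
RT 120: heading 45 -> 285
FD 6: (5.455,6.455) -> (7.008,0.659) [heading=285, draw]
REPEAT 6 [
  -- iteration 1/6 --
  LT 90: heading 285 -> 15
  RT 144: heading 15 -> 231
  -- iteration 2/6 --
  LT 90: heading 231 -> 321
  RT 144: heading 321 -> 177
  -- iteration 3/6 --
  LT 90: heading 177 -> 267
  RT 144: heading 267 -> 123
  -- iteration 4/6 --
  LT 90: heading 123 -> 213
  RT 144: heading 213 -> 69
  -- iteration 5/6 --
  LT 90: heading 69 -> 159
  RT 144: heading 159 -> 15
  -- iteration 6/6 --
  LT 90: heading 15 -> 105
  RT 144: heading 105 -> 321
]
FD 11.3: (7.008,0.659) -> (15.789,-6.452) [heading=321, draw]
LT 72: heading 321 -> 33
FD 4.4: (15.789,-6.452) -> (19.48,-4.056) [heading=33, draw]
LT 120: heading 33 -> 153
RT 72: heading 153 -> 81
FD 10.3: (19.48,-4.056) -> (21.091,6.117) [heading=81, draw]
Final: pos=(21.091,6.117), heading=81, 7 segment(s) drawn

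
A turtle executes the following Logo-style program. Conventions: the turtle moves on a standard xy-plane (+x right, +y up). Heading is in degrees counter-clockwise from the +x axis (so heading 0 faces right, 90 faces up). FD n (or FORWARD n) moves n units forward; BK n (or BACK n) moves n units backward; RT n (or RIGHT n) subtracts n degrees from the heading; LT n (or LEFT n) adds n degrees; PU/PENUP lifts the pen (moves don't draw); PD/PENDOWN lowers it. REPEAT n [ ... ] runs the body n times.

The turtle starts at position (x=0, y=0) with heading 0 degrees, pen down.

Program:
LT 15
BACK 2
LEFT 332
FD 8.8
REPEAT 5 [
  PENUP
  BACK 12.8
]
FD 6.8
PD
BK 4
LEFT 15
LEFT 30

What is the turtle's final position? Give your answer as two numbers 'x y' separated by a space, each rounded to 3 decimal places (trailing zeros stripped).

Answer: -52.989 11.27

Derivation:
Executing turtle program step by step:
Start: pos=(0,0), heading=0, pen down
LT 15: heading 0 -> 15
BK 2: (0,0) -> (-1.932,-0.518) [heading=15, draw]
LT 332: heading 15 -> 347
FD 8.8: (-1.932,-0.518) -> (6.643,-2.497) [heading=347, draw]
REPEAT 5 [
  -- iteration 1/5 --
  PU: pen up
  BK 12.8: (6.643,-2.497) -> (-5.829,0.382) [heading=347, move]
  -- iteration 2/5 --
  PU: pen up
  BK 12.8: (-5.829,0.382) -> (-18.301,3.262) [heading=347, move]
  -- iteration 3/5 --
  PU: pen up
  BK 12.8: (-18.301,3.262) -> (-30.773,6.141) [heading=347, move]
  -- iteration 4/5 --
  PU: pen up
  BK 12.8: (-30.773,6.141) -> (-43.245,9.02) [heading=347, move]
  -- iteration 5/5 --
  PU: pen up
  BK 12.8: (-43.245,9.02) -> (-55.717,11.9) [heading=347, move]
]
FD 6.8: (-55.717,11.9) -> (-49.091,10.37) [heading=347, move]
PD: pen down
BK 4: (-49.091,10.37) -> (-52.989,11.27) [heading=347, draw]
LT 15: heading 347 -> 2
LT 30: heading 2 -> 32
Final: pos=(-52.989,11.27), heading=32, 3 segment(s) drawn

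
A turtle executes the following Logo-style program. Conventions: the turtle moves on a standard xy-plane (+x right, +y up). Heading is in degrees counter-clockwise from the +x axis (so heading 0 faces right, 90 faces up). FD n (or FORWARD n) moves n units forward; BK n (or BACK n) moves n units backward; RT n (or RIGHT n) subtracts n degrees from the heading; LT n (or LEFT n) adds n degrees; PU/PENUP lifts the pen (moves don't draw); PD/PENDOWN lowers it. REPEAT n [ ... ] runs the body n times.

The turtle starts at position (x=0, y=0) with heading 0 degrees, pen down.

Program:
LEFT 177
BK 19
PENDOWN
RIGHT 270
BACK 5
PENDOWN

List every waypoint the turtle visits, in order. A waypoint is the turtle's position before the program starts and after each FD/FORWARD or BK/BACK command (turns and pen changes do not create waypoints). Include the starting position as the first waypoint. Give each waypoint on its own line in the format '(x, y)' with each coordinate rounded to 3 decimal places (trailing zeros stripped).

Answer: (0, 0)
(18.974, -0.994)
(19.236, 3.999)

Derivation:
Executing turtle program step by step:
Start: pos=(0,0), heading=0, pen down
LT 177: heading 0 -> 177
BK 19: (0,0) -> (18.974,-0.994) [heading=177, draw]
PD: pen down
RT 270: heading 177 -> 267
BK 5: (18.974,-0.994) -> (19.236,3.999) [heading=267, draw]
PD: pen down
Final: pos=(19.236,3.999), heading=267, 2 segment(s) drawn
Waypoints (3 total):
(0, 0)
(18.974, -0.994)
(19.236, 3.999)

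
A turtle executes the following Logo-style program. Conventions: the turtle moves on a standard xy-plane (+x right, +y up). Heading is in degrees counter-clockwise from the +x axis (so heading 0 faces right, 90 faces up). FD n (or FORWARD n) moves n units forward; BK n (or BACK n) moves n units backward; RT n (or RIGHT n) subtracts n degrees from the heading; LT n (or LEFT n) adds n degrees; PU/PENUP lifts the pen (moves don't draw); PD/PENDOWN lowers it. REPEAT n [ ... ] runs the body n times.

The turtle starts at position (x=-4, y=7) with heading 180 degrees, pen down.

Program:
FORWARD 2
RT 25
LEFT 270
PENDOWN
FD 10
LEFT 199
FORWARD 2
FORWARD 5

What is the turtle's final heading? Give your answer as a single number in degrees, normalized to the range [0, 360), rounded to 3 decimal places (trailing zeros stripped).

Answer: 264

Derivation:
Executing turtle program step by step:
Start: pos=(-4,7), heading=180, pen down
FD 2: (-4,7) -> (-6,7) [heading=180, draw]
RT 25: heading 180 -> 155
LT 270: heading 155 -> 65
PD: pen down
FD 10: (-6,7) -> (-1.774,16.063) [heading=65, draw]
LT 199: heading 65 -> 264
FD 2: (-1.774,16.063) -> (-1.983,14.074) [heading=264, draw]
FD 5: (-1.983,14.074) -> (-2.506,9.101) [heading=264, draw]
Final: pos=(-2.506,9.101), heading=264, 4 segment(s) drawn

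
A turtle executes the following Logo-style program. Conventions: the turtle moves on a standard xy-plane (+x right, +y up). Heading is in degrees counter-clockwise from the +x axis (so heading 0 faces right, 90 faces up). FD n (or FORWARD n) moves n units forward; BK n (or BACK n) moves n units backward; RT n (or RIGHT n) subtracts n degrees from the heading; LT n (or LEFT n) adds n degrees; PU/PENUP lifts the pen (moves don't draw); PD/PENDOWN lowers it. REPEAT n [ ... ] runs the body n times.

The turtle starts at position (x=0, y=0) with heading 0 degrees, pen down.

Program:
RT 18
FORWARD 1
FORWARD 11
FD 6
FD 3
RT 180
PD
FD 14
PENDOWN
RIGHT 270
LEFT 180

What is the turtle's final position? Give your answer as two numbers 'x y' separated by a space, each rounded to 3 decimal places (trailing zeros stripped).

Answer: 6.657 -2.163

Derivation:
Executing turtle program step by step:
Start: pos=(0,0), heading=0, pen down
RT 18: heading 0 -> 342
FD 1: (0,0) -> (0.951,-0.309) [heading=342, draw]
FD 11: (0.951,-0.309) -> (11.413,-3.708) [heading=342, draw]
FD 6: (11.413,-3.708) -> (17.119,-5.562) [heading=342, draw]
FD 3: (17.119,-5.562) -> (19.972,-6.489) [heading=342, draw]
RT 180: heading 342 -> 162
PD: pen down
FD 14: (19.972,-6.489) -> (6.657,-2.163) [heading=162, draw]
PD: pen down
RT 270: heading 162 -> 252
LT 180: heading 252 -> 72
Final: pos=(6.657,-2.163), heading=72, 5 segment(s) drawn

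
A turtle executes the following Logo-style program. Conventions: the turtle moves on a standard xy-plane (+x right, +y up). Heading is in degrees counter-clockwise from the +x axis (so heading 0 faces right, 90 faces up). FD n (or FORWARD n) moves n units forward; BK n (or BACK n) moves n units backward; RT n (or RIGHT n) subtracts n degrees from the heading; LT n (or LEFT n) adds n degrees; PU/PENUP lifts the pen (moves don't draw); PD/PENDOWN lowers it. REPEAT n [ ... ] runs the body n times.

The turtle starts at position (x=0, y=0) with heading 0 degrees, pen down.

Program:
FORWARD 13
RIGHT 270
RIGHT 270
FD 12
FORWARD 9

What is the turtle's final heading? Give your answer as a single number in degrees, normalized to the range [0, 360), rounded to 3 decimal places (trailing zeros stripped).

Answer: 180

Derivation:
Executing turtle program step by step:
Start: pos=(0,0), heading=0, pen down
FD 13: (0,0) -> (13,0) [heading=0, draw]
RT 270: heading 0 -> 90
RT 270: heading 90 -> 180
FD 12: (13,0) -> (1,0) [heading=180, draw]
FD 9: (1,0) -> (-8,0) [heading=180, draw]
Final: pos=(-8,0), heading=180, 3 segment(s) drawn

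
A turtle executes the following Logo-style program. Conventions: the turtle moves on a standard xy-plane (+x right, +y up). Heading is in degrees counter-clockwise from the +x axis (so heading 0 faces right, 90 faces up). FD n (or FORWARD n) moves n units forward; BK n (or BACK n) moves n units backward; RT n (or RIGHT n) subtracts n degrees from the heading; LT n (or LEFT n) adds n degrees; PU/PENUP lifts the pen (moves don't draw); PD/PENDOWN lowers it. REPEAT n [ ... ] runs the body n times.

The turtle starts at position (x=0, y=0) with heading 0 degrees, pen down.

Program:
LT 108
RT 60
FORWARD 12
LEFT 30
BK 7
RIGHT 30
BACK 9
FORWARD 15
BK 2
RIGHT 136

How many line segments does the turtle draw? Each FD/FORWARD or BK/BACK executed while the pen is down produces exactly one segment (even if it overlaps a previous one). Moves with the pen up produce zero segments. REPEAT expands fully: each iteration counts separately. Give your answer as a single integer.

Answer: 5

Derivation:
Executing turtle program step by step:
Start: pos=(0,0), heading=0, pen down
LT 108: heading 0 -> 108
RT 60: heading 108 -> 48
FD 12: (0,0) -> (8.03,8.918) [heading=48, draw]
LT 30: heading 48 -> 78
BK 7: (8.03,8.918) -> (6.574,2.071) [heading=78, draw]
RT 30: heading 78 -> 48
BK 9: (6.574,2.071) -> (0.552,-4.618) [heading=48, draw]
FD 15: (0.552,-4.618) -> (10.589,6.53) [heading=48, draw]
BK 2: (10.589,6.53) -> (9.251,5.043) [heading=48, draw]
RT 136: heading 48 -> 272
Final: pos=(9.251,5.043), heading=272, 5 segment(s) drawn
Segments drawn: 5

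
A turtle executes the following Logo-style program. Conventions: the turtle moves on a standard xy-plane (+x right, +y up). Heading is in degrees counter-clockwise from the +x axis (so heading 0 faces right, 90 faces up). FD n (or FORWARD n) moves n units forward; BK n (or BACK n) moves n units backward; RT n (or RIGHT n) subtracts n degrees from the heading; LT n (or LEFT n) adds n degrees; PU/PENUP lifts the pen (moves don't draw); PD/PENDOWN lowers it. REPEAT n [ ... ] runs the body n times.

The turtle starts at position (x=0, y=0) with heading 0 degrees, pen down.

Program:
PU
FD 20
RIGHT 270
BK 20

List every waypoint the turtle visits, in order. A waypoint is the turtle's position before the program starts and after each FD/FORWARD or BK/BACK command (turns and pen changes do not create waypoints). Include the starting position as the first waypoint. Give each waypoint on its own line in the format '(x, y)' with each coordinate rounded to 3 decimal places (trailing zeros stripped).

Answer: (0, 0)
(20, 0)
(20, -20)

Derivation:
Executing turtle program step by step:
Start: pos=(0,0), heading=0, pen down
PU: pen up
FD 20: (0,0) -> (20,0) [heading=0, move]
RT 270: heading 0 -> 90
BK 20: (20,0) -> (20,-20) [heading=90, move]
Final: pos=(20,-20), heading=90, 0 segment(s) drawn
Waypoints (3 total):
(0, 0)
(20, 0)
(20, -20)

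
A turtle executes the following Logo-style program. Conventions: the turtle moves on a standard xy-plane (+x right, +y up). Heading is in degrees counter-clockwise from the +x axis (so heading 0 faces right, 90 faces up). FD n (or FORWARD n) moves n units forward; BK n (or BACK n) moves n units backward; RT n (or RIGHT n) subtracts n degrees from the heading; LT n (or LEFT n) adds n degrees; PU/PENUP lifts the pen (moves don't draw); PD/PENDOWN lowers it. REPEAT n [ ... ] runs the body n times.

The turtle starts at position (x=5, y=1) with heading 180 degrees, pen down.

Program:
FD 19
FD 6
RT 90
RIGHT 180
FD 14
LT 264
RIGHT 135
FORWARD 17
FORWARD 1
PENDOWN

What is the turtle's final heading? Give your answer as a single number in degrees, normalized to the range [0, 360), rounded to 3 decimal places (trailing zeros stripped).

Executing turtle program step by step:
Start: pos=(5,1), heading=180, pen down
FD 19: (5,1) -> (-14,1) [heading=180, draw]
FD 6: (-14,1) -> (-20,1) [heading=180, draw]
RT 90: heading 180 -> 90
RT 180: heading 90 -> 270
FD 14: (-20,1) -> (-20,-13) [heading=270, draw]
LT 264: heading 270 -> 174
RT 135: heading 174 -> 39
FD 17: (-20,-13) -> (-6.789,-2.302) [heading=39, draw]
FD 1: (-6.789,-2.302) -> (-6.011,-1.672) [heading=39, draw]
PD: pen down
Final: pos=(-6.011,-1.672), heading=39, 5 segment(s) drawn

Answer: 39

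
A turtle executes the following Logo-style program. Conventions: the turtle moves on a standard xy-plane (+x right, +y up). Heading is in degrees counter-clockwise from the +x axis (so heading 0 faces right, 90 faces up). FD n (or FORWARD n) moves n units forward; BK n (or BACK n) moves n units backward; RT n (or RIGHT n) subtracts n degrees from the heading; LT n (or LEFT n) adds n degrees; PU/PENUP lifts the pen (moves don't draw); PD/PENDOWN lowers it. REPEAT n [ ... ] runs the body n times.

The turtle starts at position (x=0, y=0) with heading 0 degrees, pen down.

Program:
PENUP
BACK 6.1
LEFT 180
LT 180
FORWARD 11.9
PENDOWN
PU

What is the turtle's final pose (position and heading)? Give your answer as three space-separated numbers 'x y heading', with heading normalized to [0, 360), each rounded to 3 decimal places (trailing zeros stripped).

Answer: 5.8 0 0

Derivation:
Executing turtle program step by step:
Start: pos=(0,0), heading=0, pen down
PU: pen up
BK 6.1: (0,0) -> (-6.1,0) [heading=0, move]
LT 180: heading 0 -> 180
LT 180: heading 180 -> 0
FD 11.9: (-6.1,0) -> (5.8,0) [heading=0, move]
PD: pen down
PU: pen up
Final: pos=(5.8,0), heading=0, 0 segment(s) drawn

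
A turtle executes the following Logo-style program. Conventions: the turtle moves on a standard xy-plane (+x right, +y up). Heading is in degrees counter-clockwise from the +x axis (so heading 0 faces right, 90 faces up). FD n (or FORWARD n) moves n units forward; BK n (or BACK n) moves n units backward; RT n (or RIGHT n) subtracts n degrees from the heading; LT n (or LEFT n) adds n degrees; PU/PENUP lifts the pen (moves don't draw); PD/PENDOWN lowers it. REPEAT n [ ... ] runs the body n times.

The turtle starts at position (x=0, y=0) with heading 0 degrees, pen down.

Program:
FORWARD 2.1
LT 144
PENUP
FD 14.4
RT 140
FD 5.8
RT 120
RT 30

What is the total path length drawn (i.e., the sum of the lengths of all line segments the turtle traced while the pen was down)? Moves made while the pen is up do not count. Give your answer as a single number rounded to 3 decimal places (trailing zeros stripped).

Executing turtle program step by step:
Start: pos=(0,0), heading=0, pen down
FD 2.1: (0,0) -> (2.1,0) [heading=0, draw]
LT 144: heading 0 -> 144
PU: pen up
FD 14.4: (2.1,0) -> (-9.55,8.464) [heading=144, move]
RT 140: heading 144 -> 4
FD 5.8: (-9.55,8.464) -> (-3.764,8.869) [heading=4, move]
RT 120: heading 4 -> 244
RT 30: heading 244 -> 214
Final: pos=(-3.764,8.869), heading=214, 1 segment(s) drawn

Segment lengths:
  seg 1: (0,0) -> (2.1,0), length = 2.1
Total = 2.1

Answer: 2.1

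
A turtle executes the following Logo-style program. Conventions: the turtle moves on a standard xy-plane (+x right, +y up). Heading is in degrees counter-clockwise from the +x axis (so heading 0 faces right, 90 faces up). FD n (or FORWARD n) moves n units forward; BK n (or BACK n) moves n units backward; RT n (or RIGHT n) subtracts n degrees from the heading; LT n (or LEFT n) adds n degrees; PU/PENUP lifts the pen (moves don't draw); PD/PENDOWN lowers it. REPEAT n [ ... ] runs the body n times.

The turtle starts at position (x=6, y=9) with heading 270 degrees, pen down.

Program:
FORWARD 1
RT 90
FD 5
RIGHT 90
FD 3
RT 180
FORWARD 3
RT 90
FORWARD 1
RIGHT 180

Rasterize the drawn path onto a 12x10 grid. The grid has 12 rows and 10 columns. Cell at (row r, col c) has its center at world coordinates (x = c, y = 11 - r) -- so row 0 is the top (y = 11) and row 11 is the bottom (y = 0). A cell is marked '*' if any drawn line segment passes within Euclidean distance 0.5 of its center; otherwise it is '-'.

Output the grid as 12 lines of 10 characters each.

Segment 0: (6,9) -> (6,8)
Segment 1: (6,8) -> (1,8)
Segment 2: (1,8) -> (1,11)
Segment 3: (1,11) -> (1,8)
Segment 4: (1,8) -> (0,8)

Answer: -*--------
-*--------
-*----*---
*******---
----------
----------
----------
----------
----------
----------
----------
----------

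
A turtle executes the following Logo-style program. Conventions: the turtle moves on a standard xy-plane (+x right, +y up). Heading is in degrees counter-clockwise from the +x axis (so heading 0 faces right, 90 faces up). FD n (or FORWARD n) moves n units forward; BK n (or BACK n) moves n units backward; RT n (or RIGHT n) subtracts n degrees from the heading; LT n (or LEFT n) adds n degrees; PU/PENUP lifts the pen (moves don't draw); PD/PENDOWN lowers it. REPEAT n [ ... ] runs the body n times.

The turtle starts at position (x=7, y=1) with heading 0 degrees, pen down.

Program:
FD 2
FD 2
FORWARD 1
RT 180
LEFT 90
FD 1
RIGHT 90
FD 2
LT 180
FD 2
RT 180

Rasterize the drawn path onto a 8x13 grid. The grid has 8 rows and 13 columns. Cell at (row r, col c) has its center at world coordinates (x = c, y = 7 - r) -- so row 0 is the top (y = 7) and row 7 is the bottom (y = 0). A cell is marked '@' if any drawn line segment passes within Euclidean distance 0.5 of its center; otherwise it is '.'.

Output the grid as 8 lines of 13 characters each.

Segment 0: (7,1) -> (9,1)
Segment 1: (9,1) -> (11,1)
Segment 2: (11,1) -> (12,1)
Segment 3: (12,1) -> (12,0)
Segment 4: (12,0) -> (10,-0)
Segment 5: (10,-0) -> (12,-0)

Answer: .............
.............
.............
.............
.............
.............
.......@@@@@@
..........@@@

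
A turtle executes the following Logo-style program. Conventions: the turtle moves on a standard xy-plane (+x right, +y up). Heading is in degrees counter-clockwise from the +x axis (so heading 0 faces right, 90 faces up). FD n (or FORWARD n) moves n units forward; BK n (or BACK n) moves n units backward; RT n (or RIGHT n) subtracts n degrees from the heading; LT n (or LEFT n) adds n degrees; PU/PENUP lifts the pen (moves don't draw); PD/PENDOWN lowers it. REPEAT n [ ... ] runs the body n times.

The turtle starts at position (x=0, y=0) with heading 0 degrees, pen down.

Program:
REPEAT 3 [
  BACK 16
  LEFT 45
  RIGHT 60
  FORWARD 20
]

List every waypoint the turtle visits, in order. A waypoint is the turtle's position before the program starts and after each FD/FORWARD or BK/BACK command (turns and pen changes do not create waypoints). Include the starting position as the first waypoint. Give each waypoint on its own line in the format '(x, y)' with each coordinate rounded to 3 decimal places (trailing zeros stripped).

Answer: (0, 0)
(-16, 0)
(3.319, -5.176)
(-12.136, -1.035)
(5.184, -11.035)
(-8.672, -3.035)
(5.47, -17.177)

Derivation:
Executing turtle program step by step:
Start: pos=(0,0), heading=0, pen down
REPEAT 3 [
  -- iteration 1/3 --
  BK 16: (0,0) -> (-16,0) [heading=0, draw]
  LT 45: heading 0 -> 45
  RT 60: heading 45 -> 345
  FD 20: (-16,0) -> (3.319,-5.176) [heading=345, draw]
  -- iteration 2/3 --
  BK 16: (3.319,-5.176) -> (-12.136,-1.035) [heading=345, draw]
  LT 45: heading 345 -> 30
  RT 60: heading 30 -> 330
  FD 20: (-12.136,-1.035) -> (5.184,-11.035) [heading=330, draw]
  -- iteration 3/3 --
  BK 16: (5.184,-11.035) -> (-8.672,-3.035) [heading=330, draw]
  LT 45: heading 330 -> 15
  RT 60: heading 15 -> 315
  FD 20: (-8.672,-3.035) -> (5.47,-17.177) [heading=315, draw]
]
Final: pos=(5.47,-17.177), heading=315, 6 segment(s) drawn
Waypoints (7 total):
(0, 0)
(-16, 0)
(3.319, -5.176)
(-12.136, -1.035)
(5.184, -11.035)
(-8.672, -3.035)
(5.47, -17.177)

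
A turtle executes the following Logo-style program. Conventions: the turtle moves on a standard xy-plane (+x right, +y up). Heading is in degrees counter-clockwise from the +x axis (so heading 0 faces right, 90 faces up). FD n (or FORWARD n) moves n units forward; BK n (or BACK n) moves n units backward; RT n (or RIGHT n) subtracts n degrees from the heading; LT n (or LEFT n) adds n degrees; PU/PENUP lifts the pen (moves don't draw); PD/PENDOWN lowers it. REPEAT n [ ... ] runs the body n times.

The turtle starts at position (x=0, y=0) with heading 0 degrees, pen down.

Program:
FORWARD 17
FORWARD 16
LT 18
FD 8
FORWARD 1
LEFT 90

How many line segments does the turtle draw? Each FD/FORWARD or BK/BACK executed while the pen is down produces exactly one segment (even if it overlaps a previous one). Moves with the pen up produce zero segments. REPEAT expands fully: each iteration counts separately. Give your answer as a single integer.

Executing turtle program step by step:
Start: pos=(0,0), heading=0, pen down
FD 17: (0,0) -> (17,0) [heading=0, draw]
FD 16: (17,0) -> (33,0) [heading=0, draw]
LT 18: heading 0 -> 18
FD 8: (33,0) -> (40.608,2.472) [heading=18, draw]
FD 1: (40.608,2.472) -> (41.56,2.781) [heading=18, draw]
LT 90: heading 18 -> 108
Final: pos=(41.56,2.781), heading=108, 4 segment(s) drawn
Segments drawn: 4

Answer: 4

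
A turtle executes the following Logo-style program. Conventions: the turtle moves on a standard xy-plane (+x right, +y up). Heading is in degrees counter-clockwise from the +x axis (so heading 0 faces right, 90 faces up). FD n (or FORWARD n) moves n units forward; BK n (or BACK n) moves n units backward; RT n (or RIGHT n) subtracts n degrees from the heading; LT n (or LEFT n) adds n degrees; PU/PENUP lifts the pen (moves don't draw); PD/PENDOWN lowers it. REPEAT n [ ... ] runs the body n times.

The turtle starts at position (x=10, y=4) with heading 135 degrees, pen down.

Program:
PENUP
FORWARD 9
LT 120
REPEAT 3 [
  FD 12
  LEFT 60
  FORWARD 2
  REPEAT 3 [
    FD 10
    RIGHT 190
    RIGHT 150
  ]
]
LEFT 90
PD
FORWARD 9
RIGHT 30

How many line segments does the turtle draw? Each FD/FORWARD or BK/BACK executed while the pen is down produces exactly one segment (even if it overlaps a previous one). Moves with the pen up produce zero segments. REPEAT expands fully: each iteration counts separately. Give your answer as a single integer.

Executing turtle program step by step:
Start: pos=(10,4), heading=135, pen down
PU: pen up
FD 9: (10,4) -> (3.636,10.364) [heading=135, move]
LT 120: heading 135 -> 255
REPEAT 3 [
  -- iteration 1/3 --
  FD 12: (3.636,10.364) -> (0.53,-1.227) [heading=255, move]
  LT 60: heading 255 -> 315
  FD 2: (0.53,-1.227) -> (1.944,-2.641) [heading=315, move]
  REPEAT 3 [
    -- iteration 1/3 --
    FD 10: (1.944,-2.641) -> (9.015,-9.712) [heading=315, move]
    RT 190: heading 315 -> 125
    RT 150: heading 125 -> 335
    -- iteration 2/3 --
    FD 10: (9.015,-9.712) -> (18.079,-13.939) [heading=335, move]
    RT 190: heading 335 -> 145
    RT 150: heading 145 -> 355
    -- iteration 3/3 --
    FD 10: (18.079,-13.939) -> (28.041,-14.81) [heading=355, move]
    RT 190: heading 355 -> 165
    RT 150: heading 165 -> 15
  ]
  -- iteration 2/3 --
  FD 12: (28.041,-14.81) -> (39.632,-11.704) [heading=15, move]
  LT 60: heading 15 -> 75
  FD 2: (39.632,-11.704) -> (40.149,-9.772) [heading=75, move]
  REPEAT 3 [
    -- iteration 1/3 --
    FD 10: (40.149,-9.772) -> (42.737,-0.113) [heading=75, move]
    RT 190: heading 75 -> 245
    RT 150: heading 245 -> 95
    -- iteration 2/3 --
    FD 10: (42.737,-0.113) -> (41.866,9.849) [heading=95, move]
    RT 190: heading 95 -> 265
    RT 150: heading 265 -> 115
    -- iteration 3/3 --
    FD 10: (41.866,9.849) -> (37.64,18.912) [heading=115, move]
    RT 190: heading 115 -> 285
    RT 150: heading 285 -> 135
  ]
  -- iteration 3/3 --
  FD 12: (37.64,18.912) -> (29.154,27.397) [heading=135, move]
  LT 60: heading 135 -> 195
  FD 2: (29.154,27.397) -> (27.223,26.879) [heading=195, move]
  REPEAT 3 [
    -- iteration 1/3 --
    FD 10: (27.223,26.879) -> (17.563,24.291) [heading=195, move]
    RT 190: heading 195 -> 5
    RT 150: heading 5 -> 215
    -- iteration 2/3 --
    FD 10: (17.563,24.291) -> (9.372,18.555) [heading=215, move]
    RT 190: heading 215 -> 25
    RT 150: heading 25 -> 235
    -- iteration 3/3 --
    FD 10: (9.372,18.555) -> (3.636,10.364) [heading=235, move]
    RT 190: heading 235 -> 45
    RT 150: heading 45 -> 255
  ]
]
LT 90: heading 255 -> 345
PD: pen down
FD 9: (3.636,10.364) -> (12.329,8.035) [heading=345, draw]
RT 30: heading 345 -> 315
Final: pos=(12.329,8.035), heading=315, 1 segment(s) drawn
Segments drawn: 1

Answer: 1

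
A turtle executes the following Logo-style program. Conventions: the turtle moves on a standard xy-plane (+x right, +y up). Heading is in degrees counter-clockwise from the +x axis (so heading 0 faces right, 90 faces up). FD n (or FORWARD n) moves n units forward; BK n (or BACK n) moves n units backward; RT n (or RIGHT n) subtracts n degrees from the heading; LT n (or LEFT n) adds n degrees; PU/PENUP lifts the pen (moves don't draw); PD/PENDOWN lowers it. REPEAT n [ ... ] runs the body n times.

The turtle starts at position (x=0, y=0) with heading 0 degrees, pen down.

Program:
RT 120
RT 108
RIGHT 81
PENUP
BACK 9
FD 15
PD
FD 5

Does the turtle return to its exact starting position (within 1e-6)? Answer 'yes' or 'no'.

Executing turtle program step by step:
Start: pos=(0,0), heading=0, pen down
RT 120: heading 0 -> 240
RT 108: heading 240 -> 132
RT 81: heading 132 -> 51
PU: pen up
BK 9: (0,0) -> (-5.664,-6.994) [heading=51, move]
FD 15: (-5.664,-6.994) -> (3.776,4.663) [heading=51, move]
PD: pen down
FD 5: (3.776,4.663) -> (6.923,8.549) [heading=51, draw]
Final: pos=(6.923,8.549), heading=51, 1 segment(s) drawn

Start position: (0, 0)
Final position: (6.923, 8.549)
Distance = 11; >= 1e-6 -> NOT closed

Answer: no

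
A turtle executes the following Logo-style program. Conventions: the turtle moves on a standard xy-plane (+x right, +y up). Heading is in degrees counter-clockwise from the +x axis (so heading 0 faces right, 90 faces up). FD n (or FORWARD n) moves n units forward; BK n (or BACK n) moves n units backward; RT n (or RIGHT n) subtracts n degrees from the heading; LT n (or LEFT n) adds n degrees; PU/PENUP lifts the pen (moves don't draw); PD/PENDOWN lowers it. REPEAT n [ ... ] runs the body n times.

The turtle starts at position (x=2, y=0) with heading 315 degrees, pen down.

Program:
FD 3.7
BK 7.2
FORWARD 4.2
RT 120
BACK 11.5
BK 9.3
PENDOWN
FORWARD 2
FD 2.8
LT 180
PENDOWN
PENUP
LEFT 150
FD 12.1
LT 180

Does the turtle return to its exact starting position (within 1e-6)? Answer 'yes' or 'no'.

Executing turtle program step by step:
Start: pos=(2,0), heading=315, pen down
FD 3.7: (2,0) -> (4.616,-2.616) [heading=315, draw]
BK 7.2: (4.616,-2.616) -> (-0.475,2.475) [heading=315, draw]
FD 4.2: (-0.475,2.475) -> (2.495,-0.495) [heading=315, draw]
RT 120: heading 315 -> 195
BK 11.5: (2.495,-0.495) -> (13.603,2.481) [heading=195, draw]
BK 9.3: (13.603,2.481) -> (22.586,4.888) [heading=195, draw]
PD: pen down
FD 2: (22.586,4.888) -> (20.654,4.371) [heading=195, draw]
FD 2.8: (20.654,4.371) -> (17.95,3.646) [heading=195, draw]
LT 180: heading 195 -> 15
PD: pen down
PU: pen up
LT 150: heading 15 -> 165
FD 12.1: (17.95,3.646) -> (6.262,6.778) [heading=165, move]
LT 180: heading 165 -> 345
Final: pos=(6.262,6.778), heading=345, 7 segment(s) drawn

Start position: (2, 0)
Final position: (6.262, 6.778)
Distance = 8.007; >= 1e-6 -> NOT closed

Answer: no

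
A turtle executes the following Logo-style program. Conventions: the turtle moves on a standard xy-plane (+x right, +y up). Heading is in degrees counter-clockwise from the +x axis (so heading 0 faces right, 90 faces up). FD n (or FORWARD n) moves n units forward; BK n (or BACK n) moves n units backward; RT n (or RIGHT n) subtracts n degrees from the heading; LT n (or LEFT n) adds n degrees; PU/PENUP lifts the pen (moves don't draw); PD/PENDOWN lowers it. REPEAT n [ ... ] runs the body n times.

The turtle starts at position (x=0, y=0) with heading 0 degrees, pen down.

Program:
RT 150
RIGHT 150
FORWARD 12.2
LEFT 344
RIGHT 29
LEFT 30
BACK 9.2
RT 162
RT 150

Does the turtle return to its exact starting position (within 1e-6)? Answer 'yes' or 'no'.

Answer: no

Derivation:
Executing turtle program step by step:
Start: pos=(0,0), heading=0, pen down
RT 150: heading 0 -> 210
RT 150: heading 210 -> 60
FD 12.2: (0,0) -> (6.1,10.566) [heading=60, draw]
LT 344: heading 60 -> 44
RT 29: heading 44 -> 15
LT 30: heading 15 -> 45
BK 9.2: (6.1,10.566) -> (-0.405,4.06) [heading=45, draw]
RT 162: heading 45 -> 243
RT 150: heading 243 -> 93
Final: pos=(-0.405,4.06), heading=93, 2 segment(s) drawn

Start position: (0, 0)
Final position: (-0.405, 4.06)
Distance = 4.08; >= 1e-6 -> NOT closed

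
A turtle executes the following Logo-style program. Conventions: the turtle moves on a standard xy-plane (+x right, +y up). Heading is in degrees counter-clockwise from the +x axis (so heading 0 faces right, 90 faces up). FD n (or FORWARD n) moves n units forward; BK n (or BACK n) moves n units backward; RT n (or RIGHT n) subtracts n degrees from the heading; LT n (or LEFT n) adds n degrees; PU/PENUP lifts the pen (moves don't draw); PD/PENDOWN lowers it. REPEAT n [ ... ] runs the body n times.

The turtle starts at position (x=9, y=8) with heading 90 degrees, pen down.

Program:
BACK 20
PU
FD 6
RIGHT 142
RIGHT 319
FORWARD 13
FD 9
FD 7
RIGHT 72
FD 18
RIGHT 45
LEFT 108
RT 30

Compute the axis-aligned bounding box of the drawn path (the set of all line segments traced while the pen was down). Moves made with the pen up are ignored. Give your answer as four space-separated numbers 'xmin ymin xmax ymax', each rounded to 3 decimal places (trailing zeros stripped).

Answer: 9 -12 9 8

Derivation:
Executing turtle program step by step:
Start: pos=(9,8), heading=90, pen down
BK 20: (9,8) -> (9,-12) [heading=90, draw]
PU: pen up
FD 6: (9,-12) -> (9,-6) [heading=90, move]
RT 142: heading 90 -> 308
RT 319: heading 308 -> 349
FD 13: (9,-6) -> (21.761,-8.481) [heading=349, move]
FD 9: (21.761,-8.481) -> (30.596,-10.198) [heading=349, move]
FD 7: (30.596,-10.198) -> (37.467,-11.533) [heading=349, move]
RT 72: heading 349 -> 277
FD 18: (37.467,-11.533) -> (39.661,-29.399) [heading=277, move]
RT 45: heading 277 -> 232
LT 108: heading 232 -> 340
RT 30: heading 340 -> 310
Final: pos=(39.661,-29.399), heading=310, 1 segment(s) drawn

Segment endpoints: x in {9, 9}, y in {-12, 8}
xmin=9, ymin=-12, xmax=9, ymax=8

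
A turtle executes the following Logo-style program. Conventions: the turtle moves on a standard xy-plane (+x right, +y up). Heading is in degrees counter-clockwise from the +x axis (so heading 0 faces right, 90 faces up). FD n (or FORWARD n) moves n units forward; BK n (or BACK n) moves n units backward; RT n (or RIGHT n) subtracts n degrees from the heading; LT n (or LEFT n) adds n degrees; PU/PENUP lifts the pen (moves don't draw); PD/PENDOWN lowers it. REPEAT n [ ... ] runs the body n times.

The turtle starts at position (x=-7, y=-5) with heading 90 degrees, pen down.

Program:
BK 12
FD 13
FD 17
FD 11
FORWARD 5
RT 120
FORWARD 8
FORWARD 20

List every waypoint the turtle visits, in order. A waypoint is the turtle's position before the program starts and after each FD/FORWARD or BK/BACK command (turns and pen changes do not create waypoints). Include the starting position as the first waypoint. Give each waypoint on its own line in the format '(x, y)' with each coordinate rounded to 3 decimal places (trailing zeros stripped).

Executing turtle program step by step:
Start: pos=(-7,-5), heading=90, pen down
BK 12: (-7,-5) -> (-7,-17) [heading=90, draw]
FD 13: (-7,-17) -> (-7,-4) [heading=90, draw]
FD 17: (-7,-4) -> (-7,13) [heading=90, draw]
FD 11: (-7,13) -> (-7,24) [heading=90, draw]
FD 5: (-7,24) -> (-7,29) [heading=90, draw]
RT 120: heading 90 -> 330
FD 8: (-7,29) -> (-0.072,25) [heading=330, draw]
FD 20: (-0.072,25) -> (17.249,15) [heading=330, draw]
Final: pos=(17.249,15), heading=330, 7 segment(s) drawn
Waypoints (8 total):
(-7, -5)
(-7, -17)
(-7, -4)
(-7, 13)
(-7, 24)
(-7, 29)
(-0.072, 25)
(17.249, 15)

Answer: (-7, -5)
(-7, -17)
(-7, -4)
(-7, 13)
(-7, 24)
(-7, 29)
(-0.072, 25)
(17.249, 15)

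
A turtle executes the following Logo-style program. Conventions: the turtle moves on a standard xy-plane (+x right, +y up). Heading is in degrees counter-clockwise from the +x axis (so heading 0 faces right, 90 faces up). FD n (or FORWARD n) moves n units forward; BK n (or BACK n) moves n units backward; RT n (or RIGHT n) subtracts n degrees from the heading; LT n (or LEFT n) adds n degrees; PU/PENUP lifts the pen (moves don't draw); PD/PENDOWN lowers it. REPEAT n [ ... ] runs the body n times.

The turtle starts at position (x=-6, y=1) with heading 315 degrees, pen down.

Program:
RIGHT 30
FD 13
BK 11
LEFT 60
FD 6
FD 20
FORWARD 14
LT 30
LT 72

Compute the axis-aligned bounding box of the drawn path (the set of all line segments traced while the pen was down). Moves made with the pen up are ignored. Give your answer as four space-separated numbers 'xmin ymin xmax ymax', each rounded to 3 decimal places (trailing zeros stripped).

Answer: -6 -11.557 33.155 1

Derivation:
Executing turtle program step by step:
Start: pos=(-6,1), heading=315, pen down
RT 30: heading 315 -> 285
FD 13: (-6,1) -> (-2.635,-11.557) [heading=285, draw]
BK 11: (-2.635,-11.557) -> (-5.482,-0.932) [heading=285, draw]
LT 60: heading 285 -> 345
FD 6: (-5.482,-0.932) -> (0.313,-2.485) [heading=345, draw]
FD 20: (0.313,-2.485) -> (19.632,-7.661) [heading=345, draw]
FD 14: (19.632,-7.661) -> (33.155,-11.285) [heading=345, draw]
LT 30: heading 345 -> 15
LT 72: heading 15 -> 87
Final: pos=(33.155,-11.285), heading=87, 5 segment(s) drawn

Segment endpoints: x in {-6, -5.482, -2.635, 0.313, 19.632, 33.155}, y in {-11.557, -11.285, -7.661, -2.485, -0.932, 1}
xmin=-6, ymin=-11.557, xmax=33.155, ymax=1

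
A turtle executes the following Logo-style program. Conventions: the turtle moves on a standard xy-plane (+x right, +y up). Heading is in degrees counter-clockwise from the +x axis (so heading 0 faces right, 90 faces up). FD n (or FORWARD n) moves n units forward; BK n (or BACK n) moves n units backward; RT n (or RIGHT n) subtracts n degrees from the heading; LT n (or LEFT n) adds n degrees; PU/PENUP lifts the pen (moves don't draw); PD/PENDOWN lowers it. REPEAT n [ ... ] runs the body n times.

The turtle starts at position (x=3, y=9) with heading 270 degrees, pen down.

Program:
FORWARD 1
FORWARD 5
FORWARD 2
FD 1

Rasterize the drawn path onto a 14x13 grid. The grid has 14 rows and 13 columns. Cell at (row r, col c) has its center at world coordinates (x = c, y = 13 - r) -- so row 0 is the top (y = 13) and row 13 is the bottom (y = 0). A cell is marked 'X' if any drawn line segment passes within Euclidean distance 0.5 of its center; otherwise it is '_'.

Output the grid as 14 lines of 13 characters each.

Segment 0: (3,9) -> (3,8)
Segment 1: (3,8) -> (3,3)
Segment 2: (3,3) -> (3,1)
Segment 3: (3,1) -> (3,0)

Answer: _____________
_____________
_____________
_____________
___X_________
___X_________
___X_________
___X_________
___X_________
___X_________
___X_________
___X_________
___X_________
___X_________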